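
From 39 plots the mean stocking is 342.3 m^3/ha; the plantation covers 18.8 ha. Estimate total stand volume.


Formula: Total Volume = Mean Volume per ha * Total Area
Total Volume = 342.3 m^3/ha * 18.8 ha
Total Volume = 6435 m^3

6435


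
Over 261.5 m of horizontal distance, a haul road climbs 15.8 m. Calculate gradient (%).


Formula: Gradient = rise / run * 100
Gradient = 15.8 / 261.5 * 100 = 6.0%

6.0


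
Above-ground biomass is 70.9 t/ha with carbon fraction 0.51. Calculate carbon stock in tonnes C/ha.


Formula: Carbon Stock = Biomass * Carbon Fraction
C = 70.9 t/ha * 0.51
C = 36.2 t C/ha

36.2


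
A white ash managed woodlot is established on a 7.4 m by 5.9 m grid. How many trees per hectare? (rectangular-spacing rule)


Formula: TPH = 10000 m^2/ha / (spacing_x * spacing_y)
Area per tree = 7.4 m * 5.9 m = 43.66 m^2
TPH = 10000 / 43.66 = 229 trees/ha

229


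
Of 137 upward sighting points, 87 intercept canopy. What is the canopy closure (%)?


Formula: Canopy closure = covered points / total points * 100
Closure = 87 / 137 * 100
Closure = 0.635 * 100 = 63.5%

63.5


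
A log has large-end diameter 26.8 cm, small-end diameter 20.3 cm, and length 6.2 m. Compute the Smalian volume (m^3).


Smalian: V = (A1 + A2)/2 * L,  A = pi*(D/200)^2
A1 = pi*(26.8/200)^2 = 0.05641 m^2
A2 = pi*(20.3/200)^2 = 0.032365 m^2
V = (0.05641+0.032365)/2*6.2 = 0.2752 m^3

0.2752


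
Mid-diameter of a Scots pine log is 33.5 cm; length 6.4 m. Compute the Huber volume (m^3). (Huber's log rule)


Huber: V = Am * L,  Am = pi*(Dm/200)^2
Am = pi*(33.5/200)^2 = 0.088141 m^2
V = 0.088141*6.4 = 0.5641 m^3

0.5641


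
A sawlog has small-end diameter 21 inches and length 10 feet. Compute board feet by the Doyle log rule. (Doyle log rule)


Doyle: BF = (D - 4)^2 * L / 16
Adjusted diameter = 21 - 4 = 17 in
(D-4)^2 = 17^2 = 289
BF = 289 * 10 / 16 = 181 BF

181


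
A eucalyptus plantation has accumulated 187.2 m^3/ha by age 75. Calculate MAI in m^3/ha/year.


Formula: MAI = Total Volume / Stand Age
MAI = 187.2 m^3/ha / 75 years
MAI = 2.5 m^3/ha/year

2.5


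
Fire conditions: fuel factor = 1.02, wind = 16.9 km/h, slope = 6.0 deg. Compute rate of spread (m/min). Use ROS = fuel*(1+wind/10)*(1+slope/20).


Formula: ROS = fuel * (1 + wind/10) * (1 + slope/20)
Wind factor = 1 + 16.9/10 = 2.69
Slope factor = 1 + 6.0/20 = 1.3
ROS = 1.02 * 2.69 * 1.3 = 3.57 m/min

3.57


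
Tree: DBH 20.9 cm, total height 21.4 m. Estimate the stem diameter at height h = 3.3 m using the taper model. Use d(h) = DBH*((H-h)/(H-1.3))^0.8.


Taper: d(h) = DBH * ((H - h) / (H - 1.3))^0.8
Numerator = H - h = 21.4 - 3.3 = 18.1 m
Denominator = H - 1.3 = 21.4 - 1.3 = 20.1 m
Ratio = 18.1 / 20.1 = 0.9005
d = 20.9 * 0.9005^0.8 = 19.2 cm

19.2


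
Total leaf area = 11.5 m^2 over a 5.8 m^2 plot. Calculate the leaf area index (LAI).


Formula: LAI = total leaf area / ground area  (dimensionless)
LAI = 11.5 m^2 / 5.8 m^2
LAI = 1.98

1.98


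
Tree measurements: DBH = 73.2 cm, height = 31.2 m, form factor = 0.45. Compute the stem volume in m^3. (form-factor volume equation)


Formula: V = pi * (DBH/200)^2 * H * ff
Radius = DBH/200 = 73.2/200 = 0.366 m
Radius^2 = 0.366^2 = 0.133956 m^2
V = pi * 0.133956 * 31.2 * 0.45
V = 5.909 m^3

5.909


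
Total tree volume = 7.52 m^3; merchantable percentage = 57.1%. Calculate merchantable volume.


Formula: MV = V_total * (merchantable_pct / 100)
Merchantable fraction = 57.1% / 100 = 0.571
MV = 7.52 m^3 * 0.571 = 4.294 m^3

4.294


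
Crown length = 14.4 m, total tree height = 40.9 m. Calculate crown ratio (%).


Formula: Crown Ratio = (Crown Length / Total Height) * 100
CR = (14.4 m / 40.9 m) * 100
CR = 0.3521 * 100 = 35.2%

35.2


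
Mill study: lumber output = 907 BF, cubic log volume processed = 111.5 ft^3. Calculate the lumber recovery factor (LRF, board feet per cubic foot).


Formula: LRF = Lumber Output (BF) / Log Input (ft^3)
LRF = 907 BF / 111.5 ft^3
LRF = 8.13 BF/ft^3

8.13


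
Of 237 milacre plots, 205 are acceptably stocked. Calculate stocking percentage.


Formula: Stocking % = stocked plots / total plots * 100
Stocking = 205 / 237 * 100
Stocking = 0.865 * 100 = 86.5%

86.5


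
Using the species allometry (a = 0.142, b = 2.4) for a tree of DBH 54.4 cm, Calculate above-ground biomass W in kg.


Formula: W = a * DBH^b  (allometric power law)
DBH^b = 54.4^2.4 = 14636.5041
W = 0.142 * 14636.5041 = 2078.4 kg

2078.4


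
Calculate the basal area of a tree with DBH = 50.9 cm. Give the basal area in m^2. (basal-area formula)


Formula: BA = pi * (DBH/2)^2 / 10000  (cm^2 to m^2)
Radius = DBH/2 = 50.9/2 = 25.45 cm
BA = pi * 25.45^2 / 10000
   = 2034.8174 cm^2 / 10000
   = 0.2035 m^2

0.2035


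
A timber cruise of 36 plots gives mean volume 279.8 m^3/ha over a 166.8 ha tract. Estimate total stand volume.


Formula: Total Volume = Mean Volume per ha * Total Area
Total Volume = 279.8 m^3/ha * 166.8 ha
Total Volume = 46671 m^3

46671


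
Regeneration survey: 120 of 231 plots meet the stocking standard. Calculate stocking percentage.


Formula: Stocking % = stocked plots / total plots * 100
Stocking = 120 / 231 * 100
Stocking = 0.5195 * 100 = 51.9%

51.9


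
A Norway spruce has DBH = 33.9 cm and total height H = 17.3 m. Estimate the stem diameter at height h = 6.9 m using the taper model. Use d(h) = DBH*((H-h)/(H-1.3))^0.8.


Taper: d(h) = DBH * ((H - h) / (H - 1.3))^0.8
Numerator = H - h = 17.3 - 6.9 = 10.4 m
Denominator = H - 1.3 = 17.3 - 1.3 = 16.0 m
Ratio = 10.4 / 16.0 = 0.65
d = 33.9 * 0.65^0.8 = 24.0 cm

24.0


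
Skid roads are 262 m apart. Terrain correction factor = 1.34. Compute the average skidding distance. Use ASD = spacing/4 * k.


Formula: ASD = (spacing / 4) * correction
Uncorrected distance = spacing / 4 = 262 / 4 = 65.5 m
ASD = 65.5 * 1.34 = 88 m

88


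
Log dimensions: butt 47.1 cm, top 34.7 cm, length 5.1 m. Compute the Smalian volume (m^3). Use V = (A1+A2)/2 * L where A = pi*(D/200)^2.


Smalian: V = (A1 + A2)/2 * L,  A = pi*(D/200)^2
A1 = pi*(47.1/200)^2 = 0.174234 m^2
A2 = pi*(34.7/200)^2 = 0.094569 m^2
V = (0.174234+0.094569)/2*5.1 = 0.6854 m^3

0.6854


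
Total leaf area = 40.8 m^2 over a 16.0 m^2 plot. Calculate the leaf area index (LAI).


Formula: LAI = total leaf area / ground area  (dimensionless)
LAI = 40.8 m^2 / 16.0 m^2
LAI = 2.55

2.55


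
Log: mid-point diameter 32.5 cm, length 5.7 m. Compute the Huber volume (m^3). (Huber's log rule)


Huber: V = Am * L,  Am = pi*(Dm/200)^2
Am = pi*(32.5/200)^2 = 0.082958 m^2
V = 0.082958*5.7 = 0.4729 m^3

0.4729


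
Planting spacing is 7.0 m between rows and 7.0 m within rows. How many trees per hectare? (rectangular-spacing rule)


Formula: TPH = 10000 m^2/ha / (spacing_x * spacing_y)
Area per tree = 7.0 m * 7.0 m = 49.0 m^2
TPH = 10000 / 49.0 = 204 trees/ha

204


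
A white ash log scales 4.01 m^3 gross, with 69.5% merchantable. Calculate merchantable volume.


Formula: MV = V_total * (merchantable_pct / 100)
Merchantable fraction = 69.5% / 100 = 0.695
MV = 4.01 m^3 * 0.695 = 2.787 m^3

2.787


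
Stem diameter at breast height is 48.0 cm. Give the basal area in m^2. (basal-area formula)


Formula: BA = pi * (DBH/2)^2 / 10000  (cm^2 to m^2)
Radius = DBH/2 = 48.0/2 = 24.0 cm
BA = pi * 24.0^2 / 10000
   = 1809.5574 cm^2 / 10000
   = 0.181 m^2

0.181


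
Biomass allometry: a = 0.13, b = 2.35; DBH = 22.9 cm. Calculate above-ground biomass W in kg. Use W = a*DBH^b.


Formula: W = a * DBH^b  (allometric power law)
DBH^b = 22.9^2.35 = 1568.9655
W = 0.13 * 1568.9655 = 204.0 kg

204.0


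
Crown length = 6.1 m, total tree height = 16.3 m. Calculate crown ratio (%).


Formula: Crown Ratio = (Crown Length / Total Height) * 100
CR = (6.1 m / 16.3 m) * 100
CR = 0.3742 * 100 = 37.4%

37.4


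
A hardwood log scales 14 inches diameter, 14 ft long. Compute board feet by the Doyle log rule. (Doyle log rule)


Doyle: BF = (D - 4)^2 * L / 16
Adjusted diameter = 14 - 4 = 10 in
(D-4)^2 = 10^2 = 100
BF = 100 * 14 / 16 = 88 BF

88


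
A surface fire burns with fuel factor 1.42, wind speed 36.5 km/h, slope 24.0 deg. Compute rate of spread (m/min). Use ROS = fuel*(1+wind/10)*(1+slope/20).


Formula: ROS = fuel * (1 + wind/10) * (1 + slope/20)
Wind factor = 1 + 36.5/10 = 4.65
Slope factor = 1 + 24.0/20 = 2.2
ROS = 1.42 * 4.65 * 2.2 = 14.53 m/min

14.53


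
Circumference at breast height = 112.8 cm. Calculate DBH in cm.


Formula: DBH = C / pi
DBH = 112.8 / pi
pi = 3.14159...
DBH = 35.9 cm

35.9


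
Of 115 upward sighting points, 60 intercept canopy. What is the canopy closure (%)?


Formula: Canopy closure = covered points / total points * 100
Closure = 60 / 115 * 100
Closure = 0.5217 * 100 = 52.2%

52.2


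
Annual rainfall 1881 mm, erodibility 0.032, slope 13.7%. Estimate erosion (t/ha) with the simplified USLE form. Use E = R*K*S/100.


Formula: E = R * K * S / 100  (simplified USLE)
R * K = 1881 * 0.032 = 60.192
E = 60.192 * 13.7 / 100 = 8.25 t/ha

8.25


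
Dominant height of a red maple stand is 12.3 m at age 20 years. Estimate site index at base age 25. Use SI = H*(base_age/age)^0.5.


Formula: SI = H_dom * (base_age / age)^0.5
Age ratio = 25 / 20 = 1.25
sqrt(age_ratio) = 1.11803
SI = 12.3 * 1.11803 = 13.8 m

13.8


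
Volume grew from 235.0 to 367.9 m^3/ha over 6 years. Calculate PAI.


Formula: PAI = (V_T2 - V_T1) / (T2 - T1)
Volume increment = 367.9 - 235.0 = 132.9 m^3/ha
PAI = 132.9 / 6 = 22.15 m^3/ha/year

22.15


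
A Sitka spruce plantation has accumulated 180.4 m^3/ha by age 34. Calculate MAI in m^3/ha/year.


Formula: MAI = Total Volume / Stand Age
MAI = 180.4 m^3/ha / 34 years
MAI = 5.31 m^3/ha/year

5.31


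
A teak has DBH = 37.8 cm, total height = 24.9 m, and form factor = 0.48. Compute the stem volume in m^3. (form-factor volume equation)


Formula: V = pi * (DBH/200)^2 * H * ff
Radius = DBH/200 = 37.8/200 = 0.189 m
Radius^2 = 0.189^2 = 0.035721 m^2
V = pi * 0.035721 * 24.9 * 0.48
V = 1.341 m^3

1.341


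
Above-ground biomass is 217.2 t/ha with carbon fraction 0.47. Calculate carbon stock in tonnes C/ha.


Formula: Carbon Stock = Biomass * Carbon Fraction
C = 217.2 t/ha * 0.47
C = 102.1 t C/ha

102.1


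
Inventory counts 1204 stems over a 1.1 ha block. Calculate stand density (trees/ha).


Formula: Stand Density = N_trees / Area_ha
Density = 1204 trees / 1.1 ha
Density = 1095 trees/ha

1095


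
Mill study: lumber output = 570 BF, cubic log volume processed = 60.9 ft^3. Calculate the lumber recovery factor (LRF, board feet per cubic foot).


Formula: LRF = Lumber Output (BF) / Log Input (ft^3)
LRF = 570 BF / 60.9 ft^3
LRF = 9.36 BF/ft^3

9.36


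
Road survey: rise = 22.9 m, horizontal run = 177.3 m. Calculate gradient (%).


Formula: Gradient = rise / run * 100
Gradient = 22.9 / 177.3 * 100 = 12.9%

12.9


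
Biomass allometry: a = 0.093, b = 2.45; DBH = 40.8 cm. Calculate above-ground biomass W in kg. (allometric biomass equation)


Formula: W = a * DBH^b  (allometric power law)
DBH^b = 40.8^2.45 = 8833.1865
W = 0.093 * 8833.1865 = 821.5 kg

821.5


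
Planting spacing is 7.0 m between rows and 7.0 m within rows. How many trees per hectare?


Formula: TPH = 10000 m^2/ha / (spacing_x * spacing_y)
Area per tree = 7.0 m * 7.0 m = 49.0 m^2
TPH = 10000 / 49.0 = 204 trees/ha

204


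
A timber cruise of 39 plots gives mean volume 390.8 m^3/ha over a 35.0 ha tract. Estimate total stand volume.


Formula: Total Volume = Mean Volume per ha * Total Area
Total Volume = 390.8 m^3/ha * 35.0 ha
Total Volume = 13678 m^3

13678


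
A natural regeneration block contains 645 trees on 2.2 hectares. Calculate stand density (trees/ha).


Formula: Stand Density = N_trees / Area_ha
Density = 645 trees / 2.2 ha
Density = 293 trees/ha

293


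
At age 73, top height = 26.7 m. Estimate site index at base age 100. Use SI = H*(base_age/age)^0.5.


Formula: SI = H_dom * (base_age / age)^0.5
Age ratio = 100 / 73 = 1.36986
sqrt(age_ratio) = 1.17041
SI = 26.7 * 1.17041 = 31.2 m

31.2


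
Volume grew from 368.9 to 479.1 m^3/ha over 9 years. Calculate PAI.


Formula: PAI = (V_T2 - V_T1) / (T2 - T1)
Volume increment = 479.1 - 368.9 = 110.2 m^3/ha
PAI = 110.2 / 9 = 12.24 m^3/ha/year

12.24


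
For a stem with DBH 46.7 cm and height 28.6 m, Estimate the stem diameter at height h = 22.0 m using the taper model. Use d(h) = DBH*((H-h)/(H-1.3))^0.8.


Taper: d(h) = DBH * ((H - h) / (H - 1.3))^0.8
Numerator = H - h = 28.6 - 22.0 = 6.6 m
Denominator = H - 1.3 = 28.6 - 1.3 = 27.3 m
Ratio = 6.6 / 27.3 = 0.24176
d = 46.7 * 0.24176^0.8 = 15.0 cm

15.0


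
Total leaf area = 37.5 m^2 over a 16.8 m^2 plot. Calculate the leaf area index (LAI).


Formula: LAI = total leaf area / ground area  (dimensionless)
LAI = 37.5 m^2 / 16.8 m^2
LAI = 2.23

2.23


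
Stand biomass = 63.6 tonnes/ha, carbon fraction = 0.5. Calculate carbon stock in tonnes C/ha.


Formula: Carbon Stock = Biomass * Carbon Fraction
C = 63.6 t/ha * 0.5
C = 31.8 t C/ha

31.8


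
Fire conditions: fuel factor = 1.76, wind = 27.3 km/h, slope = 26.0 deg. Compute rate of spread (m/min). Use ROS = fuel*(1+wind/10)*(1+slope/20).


Formula: ROS = fuel * (1 + wind/10) * (1 + slope/20)
Wind factor = 1 + 27.3/10 = 3.73
Slope factor = 1 + 26.0/20 = 2.3
ROS = 1.76 * 3.73 * 2.3 = 15.1 m/min

15.1


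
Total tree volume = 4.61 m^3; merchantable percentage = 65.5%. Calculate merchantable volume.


Formula: MV = V_total * (merchantable_pct / 100)
Merchantable fraction = 65.5% / 100 = 0.655
MV = 4.61 m^3 * 0.655 = 3.02 m^3

3.02


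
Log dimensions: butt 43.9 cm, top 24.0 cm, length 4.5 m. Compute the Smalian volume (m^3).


Smalian: V = (A1 + A2)/2 * L,  A = pi*(D/200)^2
A1 = pi*(43.9/200)^2 = 0.151363 m^2
A2 = pi*(24.0/200)^2 = 0.045239 m^2
V = (0.151363+0.045239)/2*4.5 = 0.4424 m^3

0.4424


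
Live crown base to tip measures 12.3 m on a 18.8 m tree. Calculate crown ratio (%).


Formula: Crown Ratio = (Crown Length / Total Height) * 100
CR = (12.3 m / 18.8 m) * 100
CR = 0.6543 * 100 = 65.4%

65.4


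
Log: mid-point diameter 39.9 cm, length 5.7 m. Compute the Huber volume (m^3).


Huber: V = Am * L,  Am = pi*(Dm/200)^2
Am = pi*(39.9/200)^2 = 0.125036 m^2
V = 0.125036*5.7 = 0.7127 m^3

0.7127


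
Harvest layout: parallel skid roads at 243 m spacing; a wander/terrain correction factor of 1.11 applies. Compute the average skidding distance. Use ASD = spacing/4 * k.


Formula: ASD = (spacing / 4) * correction
Uncorrected distance = spacing / 4 = 243 / 4 = 60.75 m
ASD = 60.75 * 1.11 = 67 m

67


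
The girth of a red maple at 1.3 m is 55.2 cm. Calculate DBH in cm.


Formula: DBH = C / pi
DBH = 55.2 / pi
pi = 3.14159...
DBH = 17.6 cm

17.6


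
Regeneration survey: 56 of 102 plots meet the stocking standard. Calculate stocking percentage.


Formula: Stocking % = stocked plots / total plots * 100
Stocking = 56 / 102 * 100
Stocking = 0.549 * 100 = 54.9%

54.9


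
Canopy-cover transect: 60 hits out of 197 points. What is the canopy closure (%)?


Formula: Canopy closure = covered points / total points * 100
Closure = 60 / 197 * 100
Closure = 0.3046 * 100 = 30.5%

30.5


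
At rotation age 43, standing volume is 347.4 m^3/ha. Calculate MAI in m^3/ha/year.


Formula: MAI = Total Volume / Stand Age
MAI = 347.4 m^3/ha / 43 years
MAI = 8.08 m^3/ha/year

8.08


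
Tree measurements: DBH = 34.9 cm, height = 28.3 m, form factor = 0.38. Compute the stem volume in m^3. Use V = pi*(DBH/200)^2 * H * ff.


Formula: V = pi * (DBH/200)^2 * H * ff
Radius = DBH/200 = 34.9/200 = 0.1745 m
Radius^2 = 0.1745^2 = 0.03045025 m^2
V = pi * 0.03045025 * 28.3 * 0.38
V = 1.029 m^3

1.029


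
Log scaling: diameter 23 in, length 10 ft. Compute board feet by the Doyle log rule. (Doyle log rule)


Doyle: BF = (D - 4)^2 * L / 16
Adjusted diameter = 23 - 4 = 19 in
(D-4)^2 = 19^2 = 361
BF = 361 * 10 / 16 = 226 BF

226


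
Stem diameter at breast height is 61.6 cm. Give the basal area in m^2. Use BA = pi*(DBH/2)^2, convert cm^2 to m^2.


Formula: BA = pi * (DBH/2)^2 / 10000  (cm^2 to m^2)
Radius = DBH/2 = 61.6/2 = 30.8 cm
BA = pi * 30.8^2 / 10000
   = 2980.2405 cm^2 / 10000
   = 0.298 m^2

0.298


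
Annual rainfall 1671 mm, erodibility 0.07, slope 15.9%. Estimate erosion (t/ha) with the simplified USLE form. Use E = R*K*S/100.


Formula: E = R * K * S / 100  (simplified USLE)
R * K = 1671 * 0.07 = 116.97
E = 116.97 * 15.9 / 100 = 18.6 t/ha

18.6


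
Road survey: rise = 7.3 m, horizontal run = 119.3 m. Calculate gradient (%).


Formula: Gradient = rise / run * 100
Gradient = 7.3 / 119.3 * 100 = 6.1%

6.1


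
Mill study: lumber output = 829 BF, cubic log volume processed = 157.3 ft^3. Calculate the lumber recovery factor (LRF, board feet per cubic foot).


Formula: LRF = Lumber Output (BF) / Log Input (ft^3)
LRF = 829 BF / 157.3 ft^3
LRF = 5.27 BF/ft^3

5.27


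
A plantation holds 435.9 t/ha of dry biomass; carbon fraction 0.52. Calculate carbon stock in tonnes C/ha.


Formula: Carbon Stock = Biomass * Carbon Fraction
C = 435.9 t/ha * 0.52
C = 226.7 t C/ha

226.7


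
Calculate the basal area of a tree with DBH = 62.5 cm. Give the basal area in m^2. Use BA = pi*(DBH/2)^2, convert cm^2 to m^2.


Formula: BA = pi * (DBH/2)^2 / 10000  (cm^2 to m^2)
Radius = DBH/2 = 62.5/2 = 31.25 cm
BA = pi * 31.25^2 / 10000
   = 3067.9616 cm^2 / 10000
   = 0.3068 m^2

0.3068


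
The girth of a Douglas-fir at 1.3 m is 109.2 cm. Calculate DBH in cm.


Formula: DBH = C / pi
DBH = 109.2 / pi
pi = 3.14159...
DBH = 34.8 cm

34.8


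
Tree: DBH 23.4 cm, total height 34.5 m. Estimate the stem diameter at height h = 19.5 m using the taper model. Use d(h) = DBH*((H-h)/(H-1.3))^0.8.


Taper: d(h) = DBH * ((H - h) / (H - 1.3))^0.8
Numerator = H - h = 34.5 - 19.5 = 15.0 m
Denominator = H - 1.3 = 34.5 - 1.3 = 33.2 m
Ratio = 15.0 / 33.2 = 0.45181
d = 23.4 * 0.45181^0.8 = 12.4 cm

12.4


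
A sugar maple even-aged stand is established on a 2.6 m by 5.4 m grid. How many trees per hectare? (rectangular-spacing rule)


Formula: TPH = 10000 m^2/ha / (spacing_x * spacing_y)
Area per tree = 2.6 m * 5.4 m = 14.04 m^2
TPH = 10000 / 14.04 = 712 trees/ha

712


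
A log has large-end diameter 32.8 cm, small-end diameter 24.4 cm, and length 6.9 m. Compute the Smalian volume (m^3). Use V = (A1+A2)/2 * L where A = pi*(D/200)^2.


Smalian: V = (A1 + A2)/2 * L,  A = pi*(D/200)^2
A1 = pi*(32.8/200)^2 = 0.084496 m^2
A2 = pi*(24.4/200)^2 = 0.046759 m^2
V = (0.084496+0.046759)/2*6.9 = 0.4528 m^3

0.4528


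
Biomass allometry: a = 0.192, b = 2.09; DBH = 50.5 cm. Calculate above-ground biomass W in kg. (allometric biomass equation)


Formula: W = a * DBH^b  (allometric power law)
DBH^b = 50.5^2.09 = 3629.7689
W = 0.192 * 3629.7689 = 696.9 kg

696.9


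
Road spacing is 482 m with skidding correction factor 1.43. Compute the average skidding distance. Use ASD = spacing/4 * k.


Formula: ASD = (spacing / 4) * correction
Uncorrected distance = spacing / 4 = 482 / 4 = 120.5 m
ASD = 120.5 * 1.43 = 172 m

172


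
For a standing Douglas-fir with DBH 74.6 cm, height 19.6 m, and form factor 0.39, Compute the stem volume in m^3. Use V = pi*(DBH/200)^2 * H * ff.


Formula: V = pi * (DBH/200)^2 * H * ff
Radius = DBH/200 = 74.6/200 = 0.373 m
Radius^2 = 0.373^2 = 0.139129 m^2
V = pi * 0.139129 * 19.6 * 0.39
V = 3.341 m^3

3.341


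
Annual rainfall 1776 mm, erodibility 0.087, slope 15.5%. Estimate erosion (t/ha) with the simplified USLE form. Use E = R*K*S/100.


Formula: E = R * K * S / 100  (simplified USLE)
R * K = 1776 * 0.087 = 154.512
E = 154.512 * 15.5 / 100 = 23.95 t/ha

23.95


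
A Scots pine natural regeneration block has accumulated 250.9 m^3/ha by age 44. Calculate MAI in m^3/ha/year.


Formula: MAI = Total Volume / Stand Age
MAI = 250.9 m^3/ha / 44 years
MAI = 5.7 m^3/ha/year

5.7


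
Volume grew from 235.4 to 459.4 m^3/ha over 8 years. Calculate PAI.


Formula: PAI = (V_T2 - V_T1) / (T2 - T1)
Volume increment = 459.4 - 235.4 = 224.0 m^3/ha
PAI = 224.0 / 8 = 28.0 m^3/ha/year

28.0


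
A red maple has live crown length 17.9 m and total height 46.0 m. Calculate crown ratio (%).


Formula: Crown Ratio = (Crown Length / Total Height) * 100
CR = (17.9 m / 46.0 m) * 100
CR = 0.3891 * 100 = 38.9%

38.9


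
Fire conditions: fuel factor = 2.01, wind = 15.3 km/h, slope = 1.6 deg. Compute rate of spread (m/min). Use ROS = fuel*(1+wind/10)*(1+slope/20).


Formula: ROS = fuel * (1 + wind/10) * (1 + slope/20)
Wind factor = 1 + 15.3/10 = 2.53
Slope factor = 1 + 1.6/20 = 1.08
ROS = 2.01 * 2.53 * 1.08 = 5.49 m/min

5.49


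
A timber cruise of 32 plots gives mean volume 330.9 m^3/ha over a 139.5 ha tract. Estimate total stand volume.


Formula: Total Volume = Mean Volume per ha * Total Area
Total Volume = 330.9 m^3/ha * 139.5 ha
Total Volume = 46161 m^3

46161


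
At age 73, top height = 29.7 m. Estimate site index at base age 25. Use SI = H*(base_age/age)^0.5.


Formula: SI = H_dom * (base_age / age)^0.5
Age ratio = 25 / 73 = 0.34247
sqrt(age_ratio) = 0.58521
SI = 29.7 * 0.58521 = 17.4 m

17.4


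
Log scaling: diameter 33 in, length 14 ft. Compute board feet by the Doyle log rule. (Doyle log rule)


Doyle: BF = (D - 4)^2 * L / 16
Adjusted diameter = 33 - 4 = 29 in
(D-4)^2 = 29^2 = 841
BF = 841 * 14 / 16 = 736 BF

736


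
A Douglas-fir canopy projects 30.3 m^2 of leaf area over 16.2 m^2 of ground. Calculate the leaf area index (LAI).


Formula: LAI = total leaf area / ground area  (dimensionless)
LAI = 30.3 m^2 / 16.2 m^2
LAI = 1.87

1.87


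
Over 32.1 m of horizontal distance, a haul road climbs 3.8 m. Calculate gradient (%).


Formula: Gradient = rise / run * 100
Gradient = 3.8 / 32.1 * 100 = 11.8%

11.8


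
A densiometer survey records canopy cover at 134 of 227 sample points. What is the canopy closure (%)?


Formula: Canopy closure = covered points / total points * 100
Closure = 134 / 227 * 100
Closure = 0.5903 * 100 = 59.0%

59.0


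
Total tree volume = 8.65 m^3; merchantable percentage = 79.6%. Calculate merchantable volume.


Formula: MV = V_total * (merchantable_pct / 100)
Merchantable fraction = 79.6% / 100 = 0.796
MV = 8.65 m^3 * 0.796 = 6.885 m^3

6.885


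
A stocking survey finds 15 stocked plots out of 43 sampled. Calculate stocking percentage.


Formula: Stocking % = stocked plots / total plots * 100
Stocking = 15 / 43 * 100
Stocking = 0.3488 * 100 = 34.9%

34.9


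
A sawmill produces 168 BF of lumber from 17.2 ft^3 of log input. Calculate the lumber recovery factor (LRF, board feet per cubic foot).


Formula: LRF = Lumber Output (BF) / Log Input (ft^3)
LRF = 168 BF / 17.2 ft^3
LRF = 9.77 BF/ft^3

9.77


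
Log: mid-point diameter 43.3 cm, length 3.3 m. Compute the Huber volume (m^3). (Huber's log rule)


Huber: V = Am * L,  Am = pi*(Dm/200)^2
Am = pi*(43.3/200)^2 = 0.147254 m^2
V = 0.147254*3.3 = 0.4859 m^3

0.4859


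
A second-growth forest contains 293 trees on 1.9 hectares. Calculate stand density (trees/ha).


Formula: Stand Density = N_trees / Area_ha
Density = 293 trees / 1.9 ha
Density = 154 trees/ha

154


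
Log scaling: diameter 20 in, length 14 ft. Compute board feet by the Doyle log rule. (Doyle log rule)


Doyle: BF = (D - 4)^2 * L / 16
Adjusted diameter = 20 - 4 = 16 in
(D-4)^2 = 16^2 = 256
BF = 256 * 14 / 16 = 224 BF

224


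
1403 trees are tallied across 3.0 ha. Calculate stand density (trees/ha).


Formula: Stand Density = N_trees / Area_ha
Density = 1403 trees / 3.0 ha
Density = 468 trees/ha

468


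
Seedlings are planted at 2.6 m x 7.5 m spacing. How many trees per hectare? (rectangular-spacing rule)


Formula: TPH = 10000 m^2/ha / (spacing_x * spacing_y)
Area per tree = 2.6 m * 7.5 m = 19.5 m^2
TPH = 10000 / 19.5 = 513 trees/ha

513


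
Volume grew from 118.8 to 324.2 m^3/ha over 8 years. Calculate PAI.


Formula: PAI = (V_T2 - V_T1) / (T2 - T1)
Volume increment = 324.2 - 118.8 = 205.4 m^3/ha
PAI = 205.4 / 8 = 25.68 m^3/ha/year

25.68


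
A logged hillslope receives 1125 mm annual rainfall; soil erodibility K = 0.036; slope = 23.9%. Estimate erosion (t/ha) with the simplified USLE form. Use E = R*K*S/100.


Formula: E = R * K * S / 100  (simplified USLE)
R * K = 1125 * 0.036 = 40.5
E = 40.5 * 23.9 / 100 = 9.68 t/ha

9.68


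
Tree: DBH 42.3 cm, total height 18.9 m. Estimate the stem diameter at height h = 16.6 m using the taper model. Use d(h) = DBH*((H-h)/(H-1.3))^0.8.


Taper: d(h) = DBH * ((H - h) / (H - 1.3))^0.8
Numerator = H - h = 18.9 - 16.6 = 2.3 m
Denominator = H - 1.3 = 18.9 - 1.3 = 17.6 m
Ratio = 2.3 / 17.6 = 0.13068
d = 42.3 * 0.13068^0.8 = 8.3 cm

8.3


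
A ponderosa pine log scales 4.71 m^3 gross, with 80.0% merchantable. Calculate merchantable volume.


Formula: MV = V_total * (merchantable_pct / 100)
Merchantable fraction = 80.0% / 100 = 0.8
MV = 4.71 m^3 * 0.8 = 3.768 m^3

3.768


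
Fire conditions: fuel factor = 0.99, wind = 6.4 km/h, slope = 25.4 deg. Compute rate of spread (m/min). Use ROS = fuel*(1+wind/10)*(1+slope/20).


Formula: ROS = fuel * (1 + wind/10) * (1 + slope/20)
Wind factor = 1 + 6.4/10 = 1.64
Slope factor = 1 + 25.4/20 = 2.27
ROS = 0.99 * 1.64 * 2.27 = 3.69 m/min

3.69


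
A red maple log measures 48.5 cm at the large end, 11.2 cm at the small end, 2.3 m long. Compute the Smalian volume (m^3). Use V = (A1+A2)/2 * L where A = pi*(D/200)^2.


Smalian: V = (A1 + A2)/2 * L,  A = pi*(D/200)^2
A1 = pi*(48.5/200)^2 = 0.184745 m^2
A2 = pi*(11.2/200)^2 = 0.009852 m^2
V = (0.184745+0.009852)/2*2.3 = 0.2238 m^3

0.2238


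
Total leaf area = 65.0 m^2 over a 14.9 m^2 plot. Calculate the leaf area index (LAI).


Formula: LAI = total leaf area / ground area  (dimensionless)
LAI = 65.0 m^2 / 14.9 m^2
LAI = 4.36

4.36


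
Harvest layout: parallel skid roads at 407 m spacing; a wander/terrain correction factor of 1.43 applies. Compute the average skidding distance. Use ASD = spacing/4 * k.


Formula: ASD = (spacing / 4) * correction
Uncorrected distance = spacing / 4 = 407 / 4 = 101.75 m
ASD = 101.75 * 1.43 = 146 m

146


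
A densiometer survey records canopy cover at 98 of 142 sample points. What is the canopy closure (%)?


Formula: Canopy closure = covered points / total points * 100
Closure = 98 / 142 * 100
Closure = 0.6901 * 100 = 69.0%

69.0


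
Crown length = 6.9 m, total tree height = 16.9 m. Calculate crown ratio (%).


Formula: Crown Ratio = (Crown Length / Total Height) * 100
CR = (6.9 m / 16.9 m) * 100
CR = 0.4083 * 100 = 40.8%

40.8


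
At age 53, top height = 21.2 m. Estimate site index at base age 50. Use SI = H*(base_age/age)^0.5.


Formula: SI = H_dom * (base_age / age)^0.5
Age ratio = 50 / 53 = 0.9434
sqrt(age_ratio) = 0.97129
SI = 21.2 * 0.97129 = 20.6 m

20.6


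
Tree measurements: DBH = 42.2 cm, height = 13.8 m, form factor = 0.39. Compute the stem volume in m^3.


Formula: V = pi * (DBH/200)^2 * H * ff
Radius = DBH/200 = 42.2/200 = 0.211 m
Radius^2 = 0.211^2 = 0.044521 m^2
V = pi * 0.044521 * 13.8 * 0.39
V = 0.753 m^3

0.753


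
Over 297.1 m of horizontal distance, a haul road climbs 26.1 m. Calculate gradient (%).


Formula: Gradient = rise / run * 100
Gradient = 26.1 / 297.1 * 100 = 8.8%

8.8


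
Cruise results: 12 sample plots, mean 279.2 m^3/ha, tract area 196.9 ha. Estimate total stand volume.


Formula: Total Volume = Mean Volume per ha * Total Area
Total Volume = 279.2 m^3/ha * 196.9 ha
Total Volume = 54974 m^3

54974


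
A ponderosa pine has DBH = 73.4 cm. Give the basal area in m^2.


Formula: BA = pi * (DBH/2)^2 / 10000  (cm^2 to m^2)
Radius = DBH/2 = 73.4/2 = 36.7 cm
BA = pi * 36.7^2 / 10000
   = 4231.3797 cm^2 / 10000
   = 0.4231 m^2

0.4231


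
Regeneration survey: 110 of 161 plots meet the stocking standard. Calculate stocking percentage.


Formula: Stocking % = stocked plots / total plots * 100
Stocking = 110 / 161 * 100
Stocking = 0.6832 * 100 = 68.3%

68.3


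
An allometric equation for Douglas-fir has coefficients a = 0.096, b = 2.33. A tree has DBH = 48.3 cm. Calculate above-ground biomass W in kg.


Formula: W = a * DBH^b  (allometric power law)
DBH^b = 48.3^2.33 = 8386.8102
W = 0.096 * 8386.8102 = 805.1 kg

805.1


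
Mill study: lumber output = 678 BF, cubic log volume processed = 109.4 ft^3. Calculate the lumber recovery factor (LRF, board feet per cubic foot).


Formula: LRF = Lumber Output (BF) / Log Input (ft^3)
LRF = 678 BF / 109.4 ft^3
LRF = 6.2 BF/ft^3

6.2


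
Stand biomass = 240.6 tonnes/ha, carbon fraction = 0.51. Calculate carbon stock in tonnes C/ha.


Formula: Carbon Stock = Biomass * Carbon Fraction
C = 240.6 t/ha * 0.51
C = 122.7 t C/ha

122.7


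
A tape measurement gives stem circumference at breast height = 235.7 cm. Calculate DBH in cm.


Formula: DBH = C / pi
DBH = 235.7 / pi
pi = 3.14159...
DBH = 75.0 cm

75.0


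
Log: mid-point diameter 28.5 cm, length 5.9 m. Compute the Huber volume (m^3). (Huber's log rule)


Huber: V = Am * L,  Am = pi*(Dm/200)^2
Am = pi*(28.5/200)^2 = 0.063794 m^2
V = 0.063794*5.9 = 0.3764 m^3

0.3764


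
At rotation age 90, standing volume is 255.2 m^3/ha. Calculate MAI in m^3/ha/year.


Formula: MAI = Total Volume / Stand Age
MAI = 255.2 m^3/ha / 90 years
MAI = 2.84 m^3/ha/year

2.84


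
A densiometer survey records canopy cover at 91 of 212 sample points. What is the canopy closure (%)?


Formula: Canopy closure = covered points / total points * 100
Closure = 91 / 212 * 100
Closure = 0.4292 * 100 = 42.9%

42.9


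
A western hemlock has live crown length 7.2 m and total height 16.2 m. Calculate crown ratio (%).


Formula: Crown Ratio = (Crown Length / Total Height) * 100
CR = (7.2 m / 16.2 m) * 100
CR = 0.4444 * 100 = 44.4%

44.4


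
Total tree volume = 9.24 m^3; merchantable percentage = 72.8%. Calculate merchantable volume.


Formula: MV = V_total * (merchantable_pct / 100)
Merchantable fraction = 72.8% / 100 = 0.728
MV = 9.24 m^3 * 0.728 = 6.727 m^3

6.727


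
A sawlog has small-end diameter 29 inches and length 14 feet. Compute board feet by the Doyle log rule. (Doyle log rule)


Doyle: BF = (D - 4)^2 * L / 16
Adjusted diameter = 29 - 4 = 25 in
(D-4)^2 = 25^2 = 625
BF = 625 * 14 / 16 = 547 BF

547


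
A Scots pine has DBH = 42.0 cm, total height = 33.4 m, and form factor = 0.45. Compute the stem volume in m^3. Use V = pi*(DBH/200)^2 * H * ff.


Formula: V = pi * (DBH/200)^2 * H * ff
Radius = DBH/200 = 42.0/200 = 0.21 m
Radius^2 = 0.21^2 = 0.0441 m^2
V = pi * 0.0441 * 33.4 * 0.45
V = 2.082 m^3

2.082


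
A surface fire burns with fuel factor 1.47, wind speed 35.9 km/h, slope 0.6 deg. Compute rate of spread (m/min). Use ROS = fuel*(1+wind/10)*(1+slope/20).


Formula: ROS = fuel * (1 + wind/10) * (1 + slope/20)
Wind factor = 1 + 35.9/10 = 4.59
Slope factor = 1 + 0.6/20 = 1.03
ROS = 1.47 * 4.59 * 1.03 = 6.95 m/min

6.95


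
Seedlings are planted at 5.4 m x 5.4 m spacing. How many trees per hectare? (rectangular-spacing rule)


Formula: TPH = 10000 m^2/ha / (spacing_x * spacing_y)
Area per tree = 5.4 m * 5.4 m = 29.16 m^2
TPH = 10000 / 29.16 = 343 trees/ha

343


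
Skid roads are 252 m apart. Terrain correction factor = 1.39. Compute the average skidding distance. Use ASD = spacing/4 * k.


Formula: ASD = (spacing / 4) * correction
Uncorrected distance = spacing / 4 = 252 / 4 = 63 m
ASD = 63 * 1.39 = 88 m

88


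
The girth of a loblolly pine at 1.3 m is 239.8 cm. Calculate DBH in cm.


Formula: DBH = C / pi
DBH = 239.8 / pi
pi = 3.14159...
DBH = 76.3 cm

76.3


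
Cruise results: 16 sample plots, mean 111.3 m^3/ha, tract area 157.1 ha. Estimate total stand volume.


Formula: Total Volume = Mean Volume per ha * Total Area
Total Volume = 111.3 m^3/ha * 157.1 ha
Total Volume = 17485 m^3

17485


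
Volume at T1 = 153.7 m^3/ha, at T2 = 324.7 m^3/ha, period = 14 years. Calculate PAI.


Formula: PAI = (V_T2 - V_T1) / (T2 - T1)
Volume increment = 324.7 - 153.7 = 171.0 m^3/ha
PAI = 171.0 / 14 = 12.21 m^3/ha/year

12.21


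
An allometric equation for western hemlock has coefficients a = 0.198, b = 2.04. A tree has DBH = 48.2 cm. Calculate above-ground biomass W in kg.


Formula: W = a * DBH^b  (allometric power law)
DBH^b = 48.2^2.04 = 2712.7886
W = 0.198 * 2712.7886 = 537.1 kg

537.1


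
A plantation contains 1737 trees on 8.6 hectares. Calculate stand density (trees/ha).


Formula: Stand Density = N_trees / Area_ha
Density = 1737 trees / 8.6 ha
Density = 202 trees/ha

202


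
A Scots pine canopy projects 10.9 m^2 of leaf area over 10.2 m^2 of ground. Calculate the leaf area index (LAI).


Formula: LAI = total leaf area / ground area  (dimensionless)
LAI = 10.9 m^2 / 10.2 m^2
LAI = 1.07

1.07


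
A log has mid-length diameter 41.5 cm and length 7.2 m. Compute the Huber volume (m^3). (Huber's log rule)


Huber: V = Am * L,  Am = pi*(Dm/200)^2
Am = pi*(41.5/200)^2 = 0.135265 m^2
V = 0.135265*7.2 = 0.9739 m^3

0.9739


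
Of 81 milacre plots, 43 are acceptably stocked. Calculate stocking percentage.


Formula: Stocking % = stocked plots / total plots * 100
Stocking = 43 / 81 * 100
Stocking = 0.5309 * 100 = 53.1%

53.1


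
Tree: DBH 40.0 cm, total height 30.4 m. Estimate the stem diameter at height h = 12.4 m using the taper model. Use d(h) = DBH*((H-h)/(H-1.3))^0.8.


Taper: d(h) = DBH * ((H - h) / (H - 1.3))^0.8
Numerator = H - h = 30.4 - 12.4 = 18.0 m
Denominator = H - 1.3 = 30.4 - 1.3 = 29.1 m
Ratio = 18.0 / 29.1 = 0.61856
d = 40.0 * 0.61856^0.8 = 27.2 cm

27.2


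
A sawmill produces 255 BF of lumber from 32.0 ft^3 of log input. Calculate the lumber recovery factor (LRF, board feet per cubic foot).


Formula: LRF = Lumber Output (BF) / Log Input (ft^3)
LRF = 255 BF / 32.0 ft^3
LRF = 7.97 BF/ft^3

7.97


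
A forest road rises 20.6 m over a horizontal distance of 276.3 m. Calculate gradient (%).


Formula: Gradient = rise / run * 100
Gradient = 20.6 / 276.3 * 100 = 7.5%

7.5


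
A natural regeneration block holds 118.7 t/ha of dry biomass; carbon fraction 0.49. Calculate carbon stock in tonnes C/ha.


Formula: Carbon Stock = Biomass * Carbon Fraction
C = 118.7 t/ha * 0.49
C = 58.2 t C/ha

58.2


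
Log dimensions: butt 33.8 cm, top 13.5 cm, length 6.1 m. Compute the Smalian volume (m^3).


Smalian: V = (A1 + A2)/2 * L,  A = pi*(D/200)^2
A1 = pi*(33.8/200)^2 = 0.089727 m^2
A2 = pi*(13.5/200)^2 = 0.014314 m^2
V = (0.089727+0.014314)/2*6.1 = 0.3173 m^3

0.3173


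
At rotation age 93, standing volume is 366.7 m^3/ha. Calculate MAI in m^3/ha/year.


Formula: MAI = Total Volume / Stand Age
MAI = 366.7 m^3/ha / 93 years
MAI = 3.94 m^3/ha/year

3.94


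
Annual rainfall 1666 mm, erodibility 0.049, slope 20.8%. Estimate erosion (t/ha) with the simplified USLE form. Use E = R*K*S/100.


Formula: E = R * K * S / 100  (simplified USLE)
R * K = 1666 * 0.049 = 81.634
E = 81.634 * 20.8 / 100 = 16.98 t/ha

16.98


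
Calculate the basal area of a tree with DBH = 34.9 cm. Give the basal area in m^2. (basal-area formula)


Formula: BA = pi * (DBH/2)^2 / 10000  (cm^2 to m^2)
Radius = DBH/2 = 34.9/2 = 17.45 cm
BA = pi * 17.45^2 / 10000
   = 956.6228 cm^2 / 10000
   = 0.0957 m^2

0.0957


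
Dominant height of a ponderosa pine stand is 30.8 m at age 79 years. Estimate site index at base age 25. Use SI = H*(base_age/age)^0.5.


Formula: SI = H_dom * (base_age / age)^0.5
Age ratio = 25 / 79 = 0.31646
sqrt(age_ratio) = 0.56254
SI = 30.8 * 0.56254 = 17.3 m

17.3


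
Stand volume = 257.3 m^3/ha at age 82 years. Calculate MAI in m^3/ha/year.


Formula: MAI = Total Volume / Stand Age
MAI = 257.3 m^3/ha / 82 years
MAI = 3.14 m^3/ha/year

3.14


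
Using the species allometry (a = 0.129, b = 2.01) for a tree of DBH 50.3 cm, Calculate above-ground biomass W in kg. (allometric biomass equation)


Formula: W = a * DBH^b  (allometric power law)
DBH^b = 50.3^2.01 = 2631.1866
W = 0.129 * 2631.1866 = 339.4 kg

339.4


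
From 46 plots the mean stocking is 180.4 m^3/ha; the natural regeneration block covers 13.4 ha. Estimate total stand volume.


Formula: Total Volume = Mean Volume per ha * Total Area
Total Volume = 180.4 m^3/ha * 13.4 ha
Total Volume = 2417 m^3

2417


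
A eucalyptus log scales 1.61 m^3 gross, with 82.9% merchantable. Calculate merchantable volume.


Formula: MV = V_total * (merchantable_pct / 100)
Merchantable fraction = 82.9% / 100 = 0.829
MV = 1.61 m^3 * 0.829 = 1.335 m^3

1.335


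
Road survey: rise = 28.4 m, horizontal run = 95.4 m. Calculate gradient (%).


Formula: Gradient = rise / run * 100
Gradient = 28.4 / 95.4 * 100 = 29.8%

29.8


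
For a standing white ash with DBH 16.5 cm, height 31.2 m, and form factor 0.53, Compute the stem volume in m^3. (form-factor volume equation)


Formula: V = pi * (DBH/200)^2 * H * ff
Radius = DBH/200 = 16.5/200 = 0.0825 m
Radius^2 = 0.0825^2 = 0.00680625 m^2
V = pi * 0.00680625 * 31.2 * 0.53
V = 0.354 m^3

0.354


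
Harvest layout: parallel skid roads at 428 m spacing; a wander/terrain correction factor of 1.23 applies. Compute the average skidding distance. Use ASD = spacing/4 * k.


Formula: ASD = (spacing / 4) * correction
Uncorrected distance = spacing / 4 = 428 / 4 = 107 m
ASD = 107 * 1.23 = 132 m

132


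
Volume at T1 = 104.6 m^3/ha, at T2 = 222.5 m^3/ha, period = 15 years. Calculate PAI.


Formula: PAI = (V_T2 - V_T1) / (T2 - T1)
Volume increment = 222.5 - 104.6 = 117.9 m^3/ha
PAI = 117.9 / 15 = 7.86 m^3/ha/year

7.86


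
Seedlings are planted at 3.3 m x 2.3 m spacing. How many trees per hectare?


Formula: TPH = 10000 m^2/ha / (spacing_x * spacing_y)
Area per tree = 3.3 m * 2.3 m = 7.59 m^2
TPH = 10000 / 7.59 = 1318 trees/ha

1318


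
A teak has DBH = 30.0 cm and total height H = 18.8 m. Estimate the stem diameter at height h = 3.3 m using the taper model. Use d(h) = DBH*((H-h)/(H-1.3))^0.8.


Taper: d(h) = DBH * ((H - h) / (H - 1.3))^0.8
Numerator = H - h = 18.8 - 3.3 = 15.5 m
Denominator = H - 1.3 = 18.8 - 1.3 = 17.5 m
Ratio = 15.5 / 17.5 = 0.88571
d = 30.0 * 0.88571^0.8 = 27.2 cm

27.2


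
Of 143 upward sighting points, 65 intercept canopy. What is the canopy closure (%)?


Formula: Canopy closure = covered points / total points * 100
Closure = 65 / 143 * 100
Closure = 0.4545 * 100 = 45.5%

45.5


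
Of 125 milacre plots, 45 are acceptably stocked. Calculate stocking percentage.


Formula: Stocking % = stocked plots / total plots * 100
Stocking = 45 / 125 * 100
Stocking = 0.36 * 100 = 36.0%

36.0


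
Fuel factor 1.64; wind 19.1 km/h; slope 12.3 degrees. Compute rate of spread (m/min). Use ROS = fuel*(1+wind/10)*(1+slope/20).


Formula: ROS = fuel * (1 + wind/10) * (1 + slope/20)
Wind factor = 1 + 19.1/10 = 2.91
Slope factor = 1 + 12.3/20 = 1.615
ROS = 1.64 * 2.91 * 1.615 = 7.71 m/min

7.71


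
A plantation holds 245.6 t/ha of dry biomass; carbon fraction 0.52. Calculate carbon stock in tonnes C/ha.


Formula: Carbon Stock = Biomass * Carbon Fraction
C = 245.6 t/ha * 0.52
C = 127.7 t C/ha

127.7


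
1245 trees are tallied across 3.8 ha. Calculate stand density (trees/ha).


Formula: Stand Density = N_trees / Area_ha
Density = 1245 trees / 3.8 ha
Density = 328 trees/ha

328


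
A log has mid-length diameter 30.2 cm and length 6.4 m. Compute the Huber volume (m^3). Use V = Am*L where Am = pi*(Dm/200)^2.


Huber: V = Am * L,  Am = pi*(Dm/200)^2
Am = pi*(30.2/200)^2 = 0.071631 m^2
V = 0.071631*6.4 = 0.4584 m^3

0.4584


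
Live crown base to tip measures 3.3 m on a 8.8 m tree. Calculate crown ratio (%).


Formula: Crown Ratio = (Crown Length / Total Height) * 100
CR = (3.3 m / 8.8 m) * 100
CR = 0.375 * 100 = 37.5%

37.5
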